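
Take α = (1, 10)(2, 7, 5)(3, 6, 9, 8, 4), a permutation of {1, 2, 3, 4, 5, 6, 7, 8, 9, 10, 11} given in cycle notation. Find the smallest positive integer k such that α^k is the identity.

30

The disjoint cycles have lengths 5, 3, 2, 1.
The order of α is the least common multiple of its cycle lengths: lcm(5, 3, 2) = 30.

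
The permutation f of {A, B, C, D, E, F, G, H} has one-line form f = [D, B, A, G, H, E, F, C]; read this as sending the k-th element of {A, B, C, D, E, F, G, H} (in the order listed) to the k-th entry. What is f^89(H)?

Tracing H → C → … returns to H after 7 steps, so H lies in a 7-cycle (A D G F E H C).
Since the cycle has length 7, f^89 acts on it the same as f^5 (89 mod 7 = 5).
Advancing 5 steps from H: H → C → A → D → G → F.

F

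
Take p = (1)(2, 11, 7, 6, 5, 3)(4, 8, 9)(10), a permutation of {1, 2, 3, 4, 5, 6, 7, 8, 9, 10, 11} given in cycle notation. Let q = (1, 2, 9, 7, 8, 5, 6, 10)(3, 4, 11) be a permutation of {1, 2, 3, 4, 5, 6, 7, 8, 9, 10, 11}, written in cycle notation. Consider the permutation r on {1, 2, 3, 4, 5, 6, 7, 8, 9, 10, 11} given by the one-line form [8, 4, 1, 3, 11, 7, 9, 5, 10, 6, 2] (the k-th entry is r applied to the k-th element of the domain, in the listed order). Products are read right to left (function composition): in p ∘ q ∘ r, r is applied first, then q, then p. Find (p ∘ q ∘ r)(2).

(p ∘ q ∘ r)(2) = p(q(r(2))). r(2) = 4, then q(4) = 11, then p(11) = 7, so the result is 7.

7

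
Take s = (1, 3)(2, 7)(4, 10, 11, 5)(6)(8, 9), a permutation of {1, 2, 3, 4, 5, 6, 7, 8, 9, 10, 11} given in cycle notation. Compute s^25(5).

5 lies in the 4-cycle (4, 10, 11, 5).
Powers repeat with period 4 on this cycle, and 25 mod 4 = 1, so s^25(5) = s^1(5).
Stepping 1 place around the cycle: 5 → 4.

4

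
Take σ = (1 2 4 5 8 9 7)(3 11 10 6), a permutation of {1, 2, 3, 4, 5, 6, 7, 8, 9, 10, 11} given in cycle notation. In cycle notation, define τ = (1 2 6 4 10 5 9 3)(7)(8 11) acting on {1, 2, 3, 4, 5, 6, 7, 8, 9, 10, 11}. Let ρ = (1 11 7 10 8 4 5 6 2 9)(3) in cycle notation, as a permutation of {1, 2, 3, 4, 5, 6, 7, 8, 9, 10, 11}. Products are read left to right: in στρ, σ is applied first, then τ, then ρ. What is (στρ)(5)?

7

Chase 5: σ(5) = 8; τ(8) = 11; ρ(11) = 7. Hence (στρ)(5) = 7.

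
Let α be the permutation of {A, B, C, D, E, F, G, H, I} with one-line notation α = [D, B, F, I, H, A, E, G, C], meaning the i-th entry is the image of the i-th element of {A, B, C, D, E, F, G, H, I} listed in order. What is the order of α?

15

Decomposing into disjoint cycles gives cycle lengths 5, 3, 1.
The order of α is the least common multiple of its cycle lengths: lcm(5, 3) = 15.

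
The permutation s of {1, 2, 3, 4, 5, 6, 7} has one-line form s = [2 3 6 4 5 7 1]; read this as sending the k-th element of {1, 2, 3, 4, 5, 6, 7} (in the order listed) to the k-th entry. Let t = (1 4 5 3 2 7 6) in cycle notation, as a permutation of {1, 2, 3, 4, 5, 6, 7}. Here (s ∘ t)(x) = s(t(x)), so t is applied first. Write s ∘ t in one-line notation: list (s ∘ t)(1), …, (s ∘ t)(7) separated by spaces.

4 1 3 5 6 2 7

For each element, apply t then s: 1 → 4 → 4; 2 → 7 → 1; 3 → 2 → 3; 4 → 5 → 5; 5 → 3 → 6; 6 → 1 → 2; 7 → 6 → 7.
So s ∘ t in one-line form is 4 1 3 5 6 2 7.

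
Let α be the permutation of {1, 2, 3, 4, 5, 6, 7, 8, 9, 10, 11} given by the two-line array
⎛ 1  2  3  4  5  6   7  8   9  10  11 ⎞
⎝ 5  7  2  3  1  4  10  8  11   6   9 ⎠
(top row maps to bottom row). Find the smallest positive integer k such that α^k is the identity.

6

Decomposing into disjoint cycles gives cycle lengths 6, 2, 2, 1.
Since disjoint cycles commute, ord(α) = lcm(6, 2, 2) = 6.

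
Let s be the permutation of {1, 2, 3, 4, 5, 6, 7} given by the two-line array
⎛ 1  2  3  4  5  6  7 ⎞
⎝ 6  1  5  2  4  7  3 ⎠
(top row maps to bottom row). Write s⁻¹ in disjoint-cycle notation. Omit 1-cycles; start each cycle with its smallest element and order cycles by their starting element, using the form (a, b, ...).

The cycle decomposition of s is (1, 6, 7, 3, 5, 4, 2).
The inverse reverses every cycle; in canonical form, s⁻¹ = (1, 2, 4, 5, 3, 7, 6).

(1, 2, 4, 5, 3, 7, 6)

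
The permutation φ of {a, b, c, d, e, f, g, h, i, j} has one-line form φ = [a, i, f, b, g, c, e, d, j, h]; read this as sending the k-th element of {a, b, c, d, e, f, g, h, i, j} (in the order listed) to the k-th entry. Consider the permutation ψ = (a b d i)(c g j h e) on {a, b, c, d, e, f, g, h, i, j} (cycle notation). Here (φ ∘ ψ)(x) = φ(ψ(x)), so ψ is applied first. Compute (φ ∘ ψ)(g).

h

First apply ψ: ψ(g) = j, then φ(j) = h. Thus (φ ∘ ψ)(g) = h.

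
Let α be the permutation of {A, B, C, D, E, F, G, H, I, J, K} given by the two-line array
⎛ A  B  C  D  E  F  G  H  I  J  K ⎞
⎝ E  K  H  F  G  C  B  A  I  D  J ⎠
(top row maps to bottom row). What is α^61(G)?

Tracing G → B → … returns to G after 10 steps, so G lies in a 10-cycle (A, E, G, B, K, J, D, F, C, H).
Since the cycle has length 10, α^61 acts on it the same as α^1 (61 mod 10 = 1).
Advancing 1 step from G: G → B.

B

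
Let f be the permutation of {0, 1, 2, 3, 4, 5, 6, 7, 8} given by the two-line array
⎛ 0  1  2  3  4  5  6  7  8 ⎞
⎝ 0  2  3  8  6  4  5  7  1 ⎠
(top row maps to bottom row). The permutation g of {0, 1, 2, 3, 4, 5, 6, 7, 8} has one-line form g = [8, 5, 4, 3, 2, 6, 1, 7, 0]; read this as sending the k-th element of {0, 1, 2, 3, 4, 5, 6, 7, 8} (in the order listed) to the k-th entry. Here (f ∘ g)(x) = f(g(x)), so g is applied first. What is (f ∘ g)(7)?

g(7) = 7, then f(7) = 7; composing gives (f ∘ g)(7) = 7.

7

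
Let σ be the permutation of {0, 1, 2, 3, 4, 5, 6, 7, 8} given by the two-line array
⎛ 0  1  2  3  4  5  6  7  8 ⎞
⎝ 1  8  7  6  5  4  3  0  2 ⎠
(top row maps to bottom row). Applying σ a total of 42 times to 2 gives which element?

0

Tracing 2 → 7 → … returns to 2 after 5 steps, so 2 lies in a 5-cycle (0 1 8 2 7).
On a 5-cycle, σ^5 is the identity, so σ^42 = σ^2 there (42 ≡ 2 mod 5).
Stepping 2 places around the cycle: 2 → 7 → 0.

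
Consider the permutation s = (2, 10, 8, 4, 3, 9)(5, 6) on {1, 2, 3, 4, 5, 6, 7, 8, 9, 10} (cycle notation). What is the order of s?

6

The disjoint cycles have lengths 6, 2, 1, 1.
Since disjoint cycles commute, ord(s) = lcm(6, 2) = 6.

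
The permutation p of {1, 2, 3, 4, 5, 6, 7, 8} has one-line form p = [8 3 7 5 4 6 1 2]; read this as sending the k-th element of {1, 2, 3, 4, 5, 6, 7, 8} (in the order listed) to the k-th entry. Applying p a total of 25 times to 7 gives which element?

Tracing 7 → 1 → … returns to 7 after 5 steps, so 7 lies in a 5-cycle (1 8 2 3 7).
Powers repeat with period 5 on this cycle, and 25 mod 5 = 0, so p^25(7) = p^0(7).
So p^25(7) = 7.

7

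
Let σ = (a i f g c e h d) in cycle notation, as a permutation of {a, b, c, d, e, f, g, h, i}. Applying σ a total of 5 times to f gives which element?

f lies in the 8-cycle (a i f g c e h d).
Stepping 5 places around the cycle: f → g → c → e → h → d.

d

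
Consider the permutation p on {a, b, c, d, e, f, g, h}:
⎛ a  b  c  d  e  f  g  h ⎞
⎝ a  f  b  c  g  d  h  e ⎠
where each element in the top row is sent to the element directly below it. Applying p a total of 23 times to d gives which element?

Tracing d → c → … returns to d after 4 steps, so d lies in a 4-cycle (b, f, d, c).
On a 4-cycle, p^4 is the identity, so p^23 = p^3 there (23 ≡ 3 mod 4).
Stepping 3 places around the cycle: d → c → b → f.

f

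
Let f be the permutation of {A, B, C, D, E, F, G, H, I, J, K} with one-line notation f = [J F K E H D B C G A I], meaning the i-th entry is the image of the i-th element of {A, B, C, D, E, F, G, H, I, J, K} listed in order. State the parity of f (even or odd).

odd

In disjoint-cycle form the cycle lengths are 9, 2.
A cycle is odd iff its length is even; f has 1 even-length cycle, so sgn(f) = (−1)^1 and f is odd.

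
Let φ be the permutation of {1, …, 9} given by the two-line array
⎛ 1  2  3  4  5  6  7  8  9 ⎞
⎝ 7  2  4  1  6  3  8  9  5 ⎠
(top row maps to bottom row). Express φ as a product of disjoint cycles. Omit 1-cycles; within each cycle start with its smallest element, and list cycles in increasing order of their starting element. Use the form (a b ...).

Start at 1 and follow images: 1 → 7 → 8 → 9 → 5 → 6 → 3 → 4 → 1, giving the cycle (1 7 8 9 5 6 3 4).
Continuing from each remaining unvisited element yields (1 7 8 9 5 6 3 4).

(1 7 8 9 5 6 3 4)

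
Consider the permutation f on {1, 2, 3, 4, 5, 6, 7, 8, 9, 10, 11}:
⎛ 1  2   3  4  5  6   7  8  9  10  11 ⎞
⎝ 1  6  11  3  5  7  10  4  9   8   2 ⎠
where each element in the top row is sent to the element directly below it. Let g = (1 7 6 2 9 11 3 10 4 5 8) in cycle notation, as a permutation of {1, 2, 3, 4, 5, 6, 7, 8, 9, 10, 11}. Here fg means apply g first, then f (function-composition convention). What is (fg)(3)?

8

(fg)(3) = f(g(3)). g(3) = 10, then f(10) = 8. So (fg)(3) = 8.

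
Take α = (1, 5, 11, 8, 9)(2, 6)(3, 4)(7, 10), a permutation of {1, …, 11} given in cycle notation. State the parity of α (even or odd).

odd

The cycle lengths are 5, 2, 2, 2.
A cycle is odd iff its length is even; α has 3 even-length cycles, so sgn(α) = (−1)^3 and α is odd.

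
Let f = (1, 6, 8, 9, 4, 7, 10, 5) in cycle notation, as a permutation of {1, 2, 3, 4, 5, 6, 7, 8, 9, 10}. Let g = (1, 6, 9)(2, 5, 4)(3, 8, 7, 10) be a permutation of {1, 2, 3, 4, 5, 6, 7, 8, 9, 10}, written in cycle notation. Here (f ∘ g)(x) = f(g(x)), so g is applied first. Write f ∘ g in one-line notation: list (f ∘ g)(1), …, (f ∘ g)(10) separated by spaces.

For each element, apply g then f: 1 → 6 → 8; 2 → 5 → 1; 3 → 8 → 9; 4 → 2 → 2; 5 → 4 → 7; 6 → 9 → 4; 7 → 10 → 5; 8 → 7 → 10; 9 → 1 → 6; 10 → 3 → 3.
So f ∘ g in one-line form is 8 1 9 2 7 4 5 10 6 3.

8 1 9 2 7 4 5 10 6 3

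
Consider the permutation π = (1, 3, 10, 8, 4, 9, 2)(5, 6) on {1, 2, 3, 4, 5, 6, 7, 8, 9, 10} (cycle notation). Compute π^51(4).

4 lies in the 7-cycle (1, 3, 10, 8, 4, 9, 2).
Since the cycle has length 7, π^51 acts on it the same as π^2 (51 mod 7 = 2).
Stepping 2 places around the cycle: 4 → 9 → 2.

2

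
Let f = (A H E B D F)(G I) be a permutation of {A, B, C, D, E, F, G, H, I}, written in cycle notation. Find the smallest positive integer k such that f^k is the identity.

The disjoint cycles have lengths 6, 2, 1.
The order of f is the least common multiple of its cycle lengths: lcm(6, 2) = 6.

6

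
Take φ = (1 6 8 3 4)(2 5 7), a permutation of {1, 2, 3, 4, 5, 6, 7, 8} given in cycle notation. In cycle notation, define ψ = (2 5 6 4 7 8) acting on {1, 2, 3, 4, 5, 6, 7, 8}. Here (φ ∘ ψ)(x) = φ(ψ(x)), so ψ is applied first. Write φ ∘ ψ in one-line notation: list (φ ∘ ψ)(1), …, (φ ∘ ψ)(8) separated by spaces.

6 7 4 2 8 1 3 5

(φ ∘ ψ)(x) = φ(ψ(x)). Computing each image: φ(ψ(1)) = φ(1) = 6, φ(ψ(2)) = φ(5) = 7, φ(ψ(3)) = φ(3) = 4, φ(ψ(4)) = φ(7) = 2, φ(ψ(5)) = φ(6) = 8, φ(ψ(6)) = φ(4) = 1, φ(ψ(7)) = φ(8) = 3, φ(ψ(8)) = φ(2) = 5.
Hence φ ∘ ψ = [6 7 4 2 8 1 3 5].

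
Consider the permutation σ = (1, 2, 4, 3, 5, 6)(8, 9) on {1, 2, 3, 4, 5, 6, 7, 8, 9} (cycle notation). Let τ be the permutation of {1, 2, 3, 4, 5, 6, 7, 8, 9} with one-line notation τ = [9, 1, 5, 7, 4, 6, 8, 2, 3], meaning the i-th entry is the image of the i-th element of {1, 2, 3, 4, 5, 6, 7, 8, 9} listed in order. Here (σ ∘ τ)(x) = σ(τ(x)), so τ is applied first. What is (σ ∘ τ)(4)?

τ(4) = 7, then σ(7) = 7; composing gives (σ ∘ τ)(4) = 7.

7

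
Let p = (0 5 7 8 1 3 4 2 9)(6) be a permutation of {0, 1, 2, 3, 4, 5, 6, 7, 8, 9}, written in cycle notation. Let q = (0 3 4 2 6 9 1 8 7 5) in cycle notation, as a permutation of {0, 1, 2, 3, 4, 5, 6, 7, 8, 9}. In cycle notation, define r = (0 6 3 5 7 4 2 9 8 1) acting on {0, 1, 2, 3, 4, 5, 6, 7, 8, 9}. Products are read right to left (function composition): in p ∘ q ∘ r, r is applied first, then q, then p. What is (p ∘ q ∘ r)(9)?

(p ∘ q ∘ r)(9) = p(q(r(9))). r(9) = 8, then q(8) = 7, then p(7) = 8, so the result is 8.

8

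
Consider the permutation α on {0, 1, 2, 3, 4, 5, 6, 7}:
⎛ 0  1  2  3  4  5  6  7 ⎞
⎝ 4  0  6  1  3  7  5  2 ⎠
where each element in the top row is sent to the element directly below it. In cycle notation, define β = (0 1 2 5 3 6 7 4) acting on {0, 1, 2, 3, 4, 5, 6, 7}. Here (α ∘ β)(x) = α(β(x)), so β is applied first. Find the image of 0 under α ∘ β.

First apply β: β(0) = 1, then α(1) = 0. Thus (α ∘ β)(0) = 0.

0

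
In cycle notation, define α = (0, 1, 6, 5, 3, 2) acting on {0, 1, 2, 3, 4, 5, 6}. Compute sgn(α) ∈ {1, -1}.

-1

The cycle lengths are 6, 1.
A cycle is odd iff its length is even; α has 1 even-length cycle, so sgn(α) = (−1)^1 and α is odd.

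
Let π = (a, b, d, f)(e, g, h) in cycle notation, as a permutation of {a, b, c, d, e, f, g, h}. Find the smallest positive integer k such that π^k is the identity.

The disjoint cycles have lengths 4, 3, 1.
The order is lcm(4, 3) = 12.

12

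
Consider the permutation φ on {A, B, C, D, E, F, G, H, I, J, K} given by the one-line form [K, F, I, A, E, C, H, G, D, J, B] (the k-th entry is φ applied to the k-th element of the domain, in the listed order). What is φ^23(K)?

Tracing K → B → … returns to K after 7 steps, so K lies in a 7-cycle (A, K, B, F, C, I, D).
On a 7-cycle, φ^7 is the identity, so φ^23 = φ^2 there (23 ≡ 2 mod 7).
Advancing 2 steps from K: K → B → F.

F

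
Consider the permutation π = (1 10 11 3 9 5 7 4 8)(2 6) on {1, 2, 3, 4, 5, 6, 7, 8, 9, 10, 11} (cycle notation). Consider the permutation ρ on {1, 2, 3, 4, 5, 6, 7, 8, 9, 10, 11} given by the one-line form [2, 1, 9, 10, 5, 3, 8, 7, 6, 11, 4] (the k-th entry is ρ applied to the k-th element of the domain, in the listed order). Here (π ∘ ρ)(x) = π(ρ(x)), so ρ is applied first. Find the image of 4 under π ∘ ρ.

First apply ρ: ρ(4) = 10, then π(10) = 11. Thus (π ∘ ρ)(4) = 11.

11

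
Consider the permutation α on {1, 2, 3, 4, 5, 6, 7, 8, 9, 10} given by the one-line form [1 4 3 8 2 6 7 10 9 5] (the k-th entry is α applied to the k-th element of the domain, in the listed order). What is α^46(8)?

Tracing 8 → 10 → … returns to 8 after 5 steps, so 8 lies in a 5-cycle (2, 4, 8, 10, 5).
Since the cycle has length 5, α^46 acts on it the same as α^1 (46 mod 5 = 1).
Advancing 1 step from 8: 8 → 10.

10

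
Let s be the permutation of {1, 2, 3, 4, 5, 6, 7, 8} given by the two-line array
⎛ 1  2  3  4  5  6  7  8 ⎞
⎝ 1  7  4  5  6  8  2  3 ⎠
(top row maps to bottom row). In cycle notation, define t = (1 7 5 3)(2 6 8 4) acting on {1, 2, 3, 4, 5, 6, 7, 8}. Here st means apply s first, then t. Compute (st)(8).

1

First apply s: s(8) = 3, then t(3) = 1. Thus (st)(8) = 1.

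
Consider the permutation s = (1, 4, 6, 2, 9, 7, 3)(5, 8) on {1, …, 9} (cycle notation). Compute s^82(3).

9

3 lies in the 7-cycle (1, 4, 6, 2, 9, 7, 3).
Powers repeat with period 7 on this cycle, and 82 mod 7 = 5, so s^82(3) = s^5(3).
Stepping 5 places around the cycle: 3 → 1 → 4 → 6 → 2 → 9.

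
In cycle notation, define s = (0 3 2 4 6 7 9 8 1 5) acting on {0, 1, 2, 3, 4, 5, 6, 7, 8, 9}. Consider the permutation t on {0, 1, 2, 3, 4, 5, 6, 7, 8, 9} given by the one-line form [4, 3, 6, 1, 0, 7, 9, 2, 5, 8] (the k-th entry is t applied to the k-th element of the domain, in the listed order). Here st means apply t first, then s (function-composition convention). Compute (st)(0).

First apply t: t(0) = 4, then s(4) = 6. Thus (st)(0) = 6.

6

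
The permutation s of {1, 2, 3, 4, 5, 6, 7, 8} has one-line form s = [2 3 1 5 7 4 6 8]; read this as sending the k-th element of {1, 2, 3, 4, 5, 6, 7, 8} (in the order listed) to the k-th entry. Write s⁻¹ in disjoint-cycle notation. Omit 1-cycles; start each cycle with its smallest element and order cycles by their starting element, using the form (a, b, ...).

First write s in disjoint cycles: (1, 2, 3)(4, 5, 7, 6).
The inverse reverses every cycle; in canonical form, s⁻¹ = (1, 3, 2)(4, 6, 7, 5).

(1, 3, 2)(4, 6, 7, 5)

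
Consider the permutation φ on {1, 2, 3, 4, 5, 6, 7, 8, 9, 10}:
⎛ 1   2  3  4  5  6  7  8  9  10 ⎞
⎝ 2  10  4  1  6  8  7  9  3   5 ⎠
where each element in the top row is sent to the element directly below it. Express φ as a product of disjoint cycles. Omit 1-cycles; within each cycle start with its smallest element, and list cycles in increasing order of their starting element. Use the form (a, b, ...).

From 1: 1 → 2 → 10 → 5 → 6 → 8 → 9 → 3 → 4 → 1, closing the cycle (1, 2, 10, 5, 6, 8, 9, 3, 4).
Repeating from the next unused element and collecting all non-trivial cycles gives (1, 2, 10, 5, 6, 8, 9, 3, 4).

(1, 2, 10, 5, 6, 8, 9, 3, 4)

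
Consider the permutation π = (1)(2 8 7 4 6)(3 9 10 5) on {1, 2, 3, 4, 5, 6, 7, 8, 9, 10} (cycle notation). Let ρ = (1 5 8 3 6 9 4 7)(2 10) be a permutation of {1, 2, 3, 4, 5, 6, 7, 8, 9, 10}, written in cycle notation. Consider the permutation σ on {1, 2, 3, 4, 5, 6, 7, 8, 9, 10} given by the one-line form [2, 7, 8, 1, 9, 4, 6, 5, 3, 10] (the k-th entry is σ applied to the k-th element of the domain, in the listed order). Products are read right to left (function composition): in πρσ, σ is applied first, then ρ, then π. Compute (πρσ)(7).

(πρσ)(7) = π(ρ(σ(7))). σ(7) = 6, then ρ(6) = 9, then π(9) = 10, so the result is 10.

10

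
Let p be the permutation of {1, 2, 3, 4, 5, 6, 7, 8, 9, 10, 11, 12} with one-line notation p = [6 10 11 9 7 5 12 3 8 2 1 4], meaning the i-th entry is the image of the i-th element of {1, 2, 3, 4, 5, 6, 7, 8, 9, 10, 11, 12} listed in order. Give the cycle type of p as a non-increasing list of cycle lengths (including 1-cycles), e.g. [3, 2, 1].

The disjoint cycles are (1 6 5 7 12 4 9 8 3 11)(2 10), with lengths 10, 2 in non-increasing order.

[10, 2]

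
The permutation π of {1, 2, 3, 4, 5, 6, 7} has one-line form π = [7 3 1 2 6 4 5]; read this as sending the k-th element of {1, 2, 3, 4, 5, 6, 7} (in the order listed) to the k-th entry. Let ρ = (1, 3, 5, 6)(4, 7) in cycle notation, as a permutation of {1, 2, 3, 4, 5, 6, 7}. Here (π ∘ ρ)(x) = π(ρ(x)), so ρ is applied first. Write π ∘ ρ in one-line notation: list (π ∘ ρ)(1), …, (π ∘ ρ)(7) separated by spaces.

Chase each element through ρ then π: 1 → 3 → 1; 2 → 2 → 3; 3 → 5 → 6; 4 → 7 → 5; 5 → 6 → 4; 6 → 1 → 7; 7 → 4 → 2.
So π ∘ ρ in one-line form is 1 3 6 5 4 7 2.

1 3 6 5 4 7 2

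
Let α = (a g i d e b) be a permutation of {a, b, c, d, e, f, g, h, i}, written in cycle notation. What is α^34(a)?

e

a lies in the 6-cycle (a g i d e b).
Since the cycle has length 6, α^34 acts on it the same as α^4 (34 mod 6 = 4).
Advancing 4 steps from a: a → g → i → d → e.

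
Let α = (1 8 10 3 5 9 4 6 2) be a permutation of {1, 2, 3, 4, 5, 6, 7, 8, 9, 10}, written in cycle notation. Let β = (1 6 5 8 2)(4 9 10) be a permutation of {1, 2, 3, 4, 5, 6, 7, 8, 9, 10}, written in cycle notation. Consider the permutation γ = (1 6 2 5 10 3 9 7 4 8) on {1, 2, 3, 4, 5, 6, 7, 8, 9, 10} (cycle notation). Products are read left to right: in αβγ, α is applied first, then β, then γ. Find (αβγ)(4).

Chase 4: α(4) = 6; β(6) = 5; γ(5) = 10. Hence (αβγ)(4) = 10.

10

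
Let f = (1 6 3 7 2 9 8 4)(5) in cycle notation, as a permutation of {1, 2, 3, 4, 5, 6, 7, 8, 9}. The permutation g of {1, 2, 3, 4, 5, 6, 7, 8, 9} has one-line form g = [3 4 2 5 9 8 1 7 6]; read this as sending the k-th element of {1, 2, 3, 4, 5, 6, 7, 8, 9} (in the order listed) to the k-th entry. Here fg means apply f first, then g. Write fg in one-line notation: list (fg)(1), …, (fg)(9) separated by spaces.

8 6 1 3 9 2 4 5 7

For each element, apply f then g: 1 → 6 → 8; 2 → 9 → 6; 3 → 7 → 1; 4 → 1 → 3; 5 → 5 → 9; 6 → 3 → 2; 7 → 2 → 4; 8 → 4 → 5; 9 → 8 → 7.
Collecting the images, fg = [8 6 1 3 9 2 4 5 7].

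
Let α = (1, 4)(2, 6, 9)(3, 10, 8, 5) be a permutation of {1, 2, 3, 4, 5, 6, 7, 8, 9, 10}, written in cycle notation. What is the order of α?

The cycle type of α is (4, 3, 2, 1).
The order of α is the least common multiple of its cycle lengths: lcm(4, 3, 2) = 12.

12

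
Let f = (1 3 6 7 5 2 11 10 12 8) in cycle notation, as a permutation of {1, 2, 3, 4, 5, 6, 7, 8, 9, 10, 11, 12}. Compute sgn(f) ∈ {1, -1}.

-1

The cycle lengths are 10, 1, 1.
A cycle of length ℓ contributes ℓ−1 transpositions, so f is a product of 9 transpositions — odd.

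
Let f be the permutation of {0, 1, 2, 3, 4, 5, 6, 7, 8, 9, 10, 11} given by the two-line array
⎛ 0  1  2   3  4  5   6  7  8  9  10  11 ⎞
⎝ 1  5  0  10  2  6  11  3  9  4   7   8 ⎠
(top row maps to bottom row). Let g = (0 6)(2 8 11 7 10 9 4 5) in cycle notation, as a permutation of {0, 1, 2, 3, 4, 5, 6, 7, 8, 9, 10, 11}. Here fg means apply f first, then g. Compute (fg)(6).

First apply f: f(6) = 11, then g(11) = 7. Thus (fg)(6) = 7.

7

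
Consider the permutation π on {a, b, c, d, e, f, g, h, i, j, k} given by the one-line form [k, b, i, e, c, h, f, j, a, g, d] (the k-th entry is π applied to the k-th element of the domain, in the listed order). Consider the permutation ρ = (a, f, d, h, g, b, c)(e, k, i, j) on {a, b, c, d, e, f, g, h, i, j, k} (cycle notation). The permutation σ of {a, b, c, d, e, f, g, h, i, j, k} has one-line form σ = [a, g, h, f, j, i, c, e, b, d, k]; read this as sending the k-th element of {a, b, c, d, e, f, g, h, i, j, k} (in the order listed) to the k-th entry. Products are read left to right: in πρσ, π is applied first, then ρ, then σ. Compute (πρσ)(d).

(πρσ)(d) = σ(ρ(π(d))). π(d) = e, then ρ(e) = k, then σ(k) = k, so the result is k.

k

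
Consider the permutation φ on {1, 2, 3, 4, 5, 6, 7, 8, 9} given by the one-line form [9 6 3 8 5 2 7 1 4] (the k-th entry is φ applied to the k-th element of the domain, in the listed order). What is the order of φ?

The disjoint-cycle form of φ has cycle lengths 4, 2, 1, 1, 1.
The order of φ is the least common multiple of its cycle lengths: lcm(4, 2) = 4.

4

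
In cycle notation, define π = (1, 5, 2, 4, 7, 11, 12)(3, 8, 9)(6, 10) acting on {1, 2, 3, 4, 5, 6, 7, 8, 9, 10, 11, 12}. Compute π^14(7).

7

7 lies in the 7-cycle (1, 5, 2, 4, 7, 11, 12).
Since the cycle has length 7, π^14 acts on it the same as π^0 (14 mod 7 = 0).
So π^14(7) = 7.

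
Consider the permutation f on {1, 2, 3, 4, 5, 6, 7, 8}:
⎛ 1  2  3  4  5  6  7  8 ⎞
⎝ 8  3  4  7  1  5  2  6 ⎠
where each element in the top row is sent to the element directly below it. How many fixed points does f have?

No element satisfies f(x) = x, so there are 0 fixed points.

0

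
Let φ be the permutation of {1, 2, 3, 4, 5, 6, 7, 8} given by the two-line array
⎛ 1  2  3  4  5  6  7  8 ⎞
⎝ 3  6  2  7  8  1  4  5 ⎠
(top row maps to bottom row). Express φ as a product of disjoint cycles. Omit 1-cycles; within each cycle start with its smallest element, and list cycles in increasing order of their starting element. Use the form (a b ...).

Start at 1 and follow images: 1 → 3 → 2 → 6 → 1, giving the cycle (1 3 2 6).
Continuing from each remaining unvisited element yields (1 3 2 6)(4 7)(5 8).

(1 3 2 6)(4 7)(5 8)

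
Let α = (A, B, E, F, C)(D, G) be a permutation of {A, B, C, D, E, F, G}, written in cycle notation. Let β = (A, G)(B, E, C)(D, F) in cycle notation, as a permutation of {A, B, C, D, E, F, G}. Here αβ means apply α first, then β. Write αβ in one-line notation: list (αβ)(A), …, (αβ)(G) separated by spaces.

E C G A D B F

(αβ)(x) = β(α(x)). Computing each image: β(α(A)) = β(B) = E, β(α(B)) = β(E) = C, β(α(C)) = β(A) = G, β(α(D)) = β(G) = A, β(α(E)) = β(F) = D, β(α(F)) = β(C) = B, β(α(G)) = β(D) = F.
Hence αβ = [E C G A D B F].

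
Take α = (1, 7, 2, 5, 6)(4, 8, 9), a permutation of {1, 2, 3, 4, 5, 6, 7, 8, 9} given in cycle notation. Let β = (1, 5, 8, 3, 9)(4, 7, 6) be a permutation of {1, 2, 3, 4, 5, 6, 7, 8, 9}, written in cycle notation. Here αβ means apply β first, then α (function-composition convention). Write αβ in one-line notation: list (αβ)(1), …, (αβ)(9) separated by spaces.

6 5 4 2 9 8 1 3 7

For each element, apply β then α: 1 → 5 → 6; 2 → 2 → 5; 3 → 9 → 4; 4 → 7 → 2; 5 → 8 → 9; 6 → 4 → 8; 7 → 6 → 1; 8 → 3 → 3; 9 → 1 → 7.
So αβ in one-line form is 6 5 4 2 9 8 1 3 7.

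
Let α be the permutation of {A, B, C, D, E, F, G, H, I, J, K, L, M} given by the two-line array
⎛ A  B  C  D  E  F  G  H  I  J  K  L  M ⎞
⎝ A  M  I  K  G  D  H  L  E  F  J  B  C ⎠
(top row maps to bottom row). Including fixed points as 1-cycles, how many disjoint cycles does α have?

The cycle decomposition is (A)(B, M, C, I, E, G, H, L)(D, K, J, F), which has 3 cycles (counting 1-cycles).

3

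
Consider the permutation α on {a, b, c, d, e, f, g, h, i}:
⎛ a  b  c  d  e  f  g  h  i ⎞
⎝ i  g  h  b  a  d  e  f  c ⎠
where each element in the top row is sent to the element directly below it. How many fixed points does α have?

0

No element satisfies α(x) = x, so there are 0 fixed points.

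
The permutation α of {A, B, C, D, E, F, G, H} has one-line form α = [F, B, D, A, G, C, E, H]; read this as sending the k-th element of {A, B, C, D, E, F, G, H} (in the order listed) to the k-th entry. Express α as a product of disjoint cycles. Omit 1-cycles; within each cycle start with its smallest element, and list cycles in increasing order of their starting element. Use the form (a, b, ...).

Iterating α from A gives A → F → C → D → A; that is the 4-cycle (A, F, C, D).
Continuing from each remaining unvisited element yields (A, F, C, D)(E, G).

(A, F, C, D)(E, G)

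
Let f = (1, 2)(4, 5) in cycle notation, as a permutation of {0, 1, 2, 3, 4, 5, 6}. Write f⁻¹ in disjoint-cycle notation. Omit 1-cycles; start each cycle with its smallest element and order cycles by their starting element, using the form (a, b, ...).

The inverse reverses each cycle.
Reversing each cycle of f and rotating so the smallest element leads gives (1, 2)(4, 5).

(1, 2)(4, 5)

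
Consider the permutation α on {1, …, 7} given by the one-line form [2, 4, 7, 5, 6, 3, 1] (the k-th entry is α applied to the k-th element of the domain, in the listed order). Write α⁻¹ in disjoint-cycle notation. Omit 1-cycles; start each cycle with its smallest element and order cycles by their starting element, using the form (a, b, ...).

(1, 7, 3, 6, 5, 4, 2)

The cycle decomposition of α is (1, 2, 4, 5, 6, 3, 7).
The inverse reverses every cycle; in canonical form, α⁻¹ = (1, 7, 3, 6, 5, 4, 2).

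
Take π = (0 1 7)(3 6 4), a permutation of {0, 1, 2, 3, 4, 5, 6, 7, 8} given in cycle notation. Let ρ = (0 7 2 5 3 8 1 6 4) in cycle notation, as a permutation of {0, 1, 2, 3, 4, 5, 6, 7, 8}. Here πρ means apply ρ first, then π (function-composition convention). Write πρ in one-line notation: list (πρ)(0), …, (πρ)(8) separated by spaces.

(πρ)(x) = π(ρ(x)). Computing each image: π(ρ(0)) = π(7) = 0, π(ρ(1)) = π(6) = 4, π(ρ(2)) = π(5) = 5, π(ρ(3)) = π(8) = 8, π(ρ(4)) = π(0) = 1, π(ρ(5)) = π(3) = 6, π(ρ(6)) = π(4) = 3, π(ρ(7)) = π(2) = 2, π(ρ(8)) = π(1) = 7.
Hence πρ = [0 4 5 8 1 6 3 2 7].

0 4 5 8 1 6 3 2 7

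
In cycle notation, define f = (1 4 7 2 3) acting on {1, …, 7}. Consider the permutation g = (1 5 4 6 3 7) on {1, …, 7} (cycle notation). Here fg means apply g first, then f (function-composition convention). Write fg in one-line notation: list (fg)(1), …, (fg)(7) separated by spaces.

For each element, apply g then f: 1 → 5 → 5; 2 → 2 → 3; 3 → 7 → 2; 4 → 6 → 6; 5 → 4 → 7; 6 → 3 → 1; 7 → 1 → 4.
Collecting the images, fg = [5 3 2 6 7 1 4].

5 3 2 6 7 1 4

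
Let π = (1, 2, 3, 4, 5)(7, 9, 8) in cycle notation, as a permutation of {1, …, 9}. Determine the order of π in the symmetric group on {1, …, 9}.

The cycle type of π is (5, 3, 1).
The order is lcm(5, 3) = 15.

15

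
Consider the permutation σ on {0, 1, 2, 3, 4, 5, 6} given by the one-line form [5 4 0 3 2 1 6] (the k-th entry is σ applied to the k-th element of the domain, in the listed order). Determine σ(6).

6 is element number 7 of the domain, and entry number 7 of the one-line form is 6, so σ(6) = 6.

6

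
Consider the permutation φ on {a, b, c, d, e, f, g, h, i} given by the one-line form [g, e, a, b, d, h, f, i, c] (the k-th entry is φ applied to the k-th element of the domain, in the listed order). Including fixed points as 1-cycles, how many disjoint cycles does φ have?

The cycle decomposition is (a, g, f, h, i, c)(b, e, d), which has 2 cycles (counting 1-cycles).

2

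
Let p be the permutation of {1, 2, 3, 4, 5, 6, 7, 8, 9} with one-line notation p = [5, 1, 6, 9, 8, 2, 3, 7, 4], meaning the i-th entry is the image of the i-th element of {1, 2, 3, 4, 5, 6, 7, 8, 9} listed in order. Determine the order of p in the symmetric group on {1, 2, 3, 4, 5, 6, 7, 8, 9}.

14

Decomposing into disjoint cycles gives cycle lengths 7, 2.
The order is lcm(7, 2) = 14.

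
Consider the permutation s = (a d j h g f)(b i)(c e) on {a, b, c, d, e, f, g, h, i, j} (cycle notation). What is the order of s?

6

The disjoint cycles have lengths 6, 2, 2.
The order of s is the least common multiple of its cycle lengths: lcm(6, 2, 2) = 6.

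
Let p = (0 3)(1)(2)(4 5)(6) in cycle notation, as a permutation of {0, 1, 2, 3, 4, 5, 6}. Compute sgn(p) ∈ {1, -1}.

The cycle lengths are 2, 2, 1, 1, 1.
A cycle is odd iff its length is even; p has 2 even-length cycles, so sgn(p) = (−1)^2 and p is even.

1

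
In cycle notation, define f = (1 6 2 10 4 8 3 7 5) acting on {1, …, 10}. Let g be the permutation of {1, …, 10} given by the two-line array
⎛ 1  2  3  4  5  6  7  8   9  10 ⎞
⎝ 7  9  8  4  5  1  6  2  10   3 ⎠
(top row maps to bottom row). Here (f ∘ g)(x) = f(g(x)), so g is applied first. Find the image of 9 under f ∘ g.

(f ∘ g)(9) = f(g(9)). g(9) = 10, then f(10) = 4. So (f ∘ g)(9) = 4.

4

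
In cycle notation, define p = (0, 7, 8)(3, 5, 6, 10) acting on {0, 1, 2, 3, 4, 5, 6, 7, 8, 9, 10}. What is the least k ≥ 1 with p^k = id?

12

The cycle type of p is (4, 3, 1, 1, 1, 1).
The order is lcm(4, 3) = 12.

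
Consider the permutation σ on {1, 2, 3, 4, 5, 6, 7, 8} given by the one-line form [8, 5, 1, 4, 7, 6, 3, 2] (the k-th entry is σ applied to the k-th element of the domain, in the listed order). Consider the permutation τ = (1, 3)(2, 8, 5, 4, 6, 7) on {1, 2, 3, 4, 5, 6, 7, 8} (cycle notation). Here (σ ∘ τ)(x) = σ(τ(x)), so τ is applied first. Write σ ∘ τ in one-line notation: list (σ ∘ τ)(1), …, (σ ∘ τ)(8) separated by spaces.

1 2 8 6 4 3 5 7

Chase each element through τ then σ: 1 → 3 → 1; 2 → 8 → 2; 3 → 1 → 8; 4 → 6 → 6; 5 → 4 → 4; 6 → 7 → 3; 7 → 2 → 5; 8 → 5 → 7.
Collecting the images, σ ∘ τ = [1 2 8 6 4 3 5 7].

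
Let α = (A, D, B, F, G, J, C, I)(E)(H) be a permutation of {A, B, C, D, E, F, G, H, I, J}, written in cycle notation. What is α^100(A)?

G

A lies in the 8-cycle (A, D, B, F, G, J, C, I).
Powers repeat with period 8 on this cycle, and 100 mod 8 = 4, so α^100(A) = α^4(A).
Stepping 4 places around the cycle: A → D → B → F → G.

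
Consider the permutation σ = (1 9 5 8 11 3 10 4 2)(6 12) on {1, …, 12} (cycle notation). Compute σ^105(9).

4

9 lies in the 9-cycle (1 9 5 8 11 3 10 4 2).
On a 9-cycle, σ^9 is the identity, so σ^105 = σ^6 there (105 ≡ 6 mod 9).
Stepping 6 places around the cycle: 9 → 5 → 8 → 11 → 3 → 10 → 4.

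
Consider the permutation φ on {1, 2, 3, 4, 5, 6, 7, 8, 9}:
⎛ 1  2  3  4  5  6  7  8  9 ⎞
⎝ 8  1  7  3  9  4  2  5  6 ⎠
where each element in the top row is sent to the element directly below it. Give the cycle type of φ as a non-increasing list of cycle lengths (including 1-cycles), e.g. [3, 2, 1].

The disjoint cycles are (1 8 5 9 6 4 3 7 2), with lengths 9 in non-increasing order.

[9]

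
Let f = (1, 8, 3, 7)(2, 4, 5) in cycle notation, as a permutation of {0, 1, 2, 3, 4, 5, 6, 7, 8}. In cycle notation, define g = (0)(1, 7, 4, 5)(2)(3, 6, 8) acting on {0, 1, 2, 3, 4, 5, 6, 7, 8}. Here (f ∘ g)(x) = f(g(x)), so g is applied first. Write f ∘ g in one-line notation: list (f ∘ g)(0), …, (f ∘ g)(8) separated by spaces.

(f ∘ g)(x) = f(g(x)). Computing each image: f(g(0)) = f(0) = 0, f(g(1)) = f(7) = 1, f(g(2)) = f(2) = 4, f(g(3)) = f(6) = 6, f(g(4)) = f(5) = 2, f(g(5)) = f(1) = 8, f(g(6)) = f(8) = 3, f(g(7)) = f(4) = 5, f(g(8)) = f(3) = 7.
Hence f ∘ g = [0 1 4 6 2 8 3 5 7].

0 1 4 6 2 8 3 5 7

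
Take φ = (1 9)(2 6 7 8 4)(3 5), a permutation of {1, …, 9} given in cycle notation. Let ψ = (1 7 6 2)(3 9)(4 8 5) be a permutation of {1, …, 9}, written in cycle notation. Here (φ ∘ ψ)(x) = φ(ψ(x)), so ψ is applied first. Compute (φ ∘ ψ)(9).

ψ(9) = 3, then φ(3) = 5; composing gives (φ ∘ ψ)(9) = 5.

5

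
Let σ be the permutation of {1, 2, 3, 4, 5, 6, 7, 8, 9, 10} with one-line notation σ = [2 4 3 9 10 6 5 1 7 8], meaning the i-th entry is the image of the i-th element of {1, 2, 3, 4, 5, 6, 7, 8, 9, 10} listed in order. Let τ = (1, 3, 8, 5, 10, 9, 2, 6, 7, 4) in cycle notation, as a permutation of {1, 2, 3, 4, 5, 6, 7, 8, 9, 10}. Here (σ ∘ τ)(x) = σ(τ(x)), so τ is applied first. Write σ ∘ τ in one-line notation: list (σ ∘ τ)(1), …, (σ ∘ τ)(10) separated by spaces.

3 6 1 2 8 5 9 10 4 7

(σ ∘ τ)(x) = σ(τ(x)). Computing each image: σ(τ(1)) = σ(3) = 3, σ(τ(2)) = σ(6) = 6, σ(τ(3)) = σ(8) = 1, σ(τ(4)) = σ(1) = 2, σ(τ(5)) = σ(10) = 8, σ(τ(6)) = σ(7) = 5, σ(τ(7)) = σ(4) = 9, σ(τ(8)) = σ(5) = 10, σ(τ(9)) = σ(2) = 4, σ(τ(10)) = σ(9) = 7.
Hence σ ∘ τ = [3 6 1 2 8 5 9 10 4 7].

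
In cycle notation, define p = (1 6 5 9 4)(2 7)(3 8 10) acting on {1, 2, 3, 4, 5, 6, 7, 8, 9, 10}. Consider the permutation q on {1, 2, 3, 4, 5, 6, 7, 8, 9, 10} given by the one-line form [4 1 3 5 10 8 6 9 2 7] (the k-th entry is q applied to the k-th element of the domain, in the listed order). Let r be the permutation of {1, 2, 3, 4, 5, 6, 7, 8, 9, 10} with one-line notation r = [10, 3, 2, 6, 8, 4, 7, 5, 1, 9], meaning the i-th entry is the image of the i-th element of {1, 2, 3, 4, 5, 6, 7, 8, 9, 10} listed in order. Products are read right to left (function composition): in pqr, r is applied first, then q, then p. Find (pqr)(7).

(pqr)(7) = p(q(r(7))). r(7) = 7, then q(7) = 6, then p(6) = 5, so the result is 5.

5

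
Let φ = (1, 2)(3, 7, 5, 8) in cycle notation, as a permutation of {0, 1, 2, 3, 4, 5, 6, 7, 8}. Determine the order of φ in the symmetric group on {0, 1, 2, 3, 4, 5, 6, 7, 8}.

The disjoint cycles have lengths 4, 2, 1, 1, 1.
Since disjoint cycles commute, ord(φ) = lcm(4, 2) = 4.

4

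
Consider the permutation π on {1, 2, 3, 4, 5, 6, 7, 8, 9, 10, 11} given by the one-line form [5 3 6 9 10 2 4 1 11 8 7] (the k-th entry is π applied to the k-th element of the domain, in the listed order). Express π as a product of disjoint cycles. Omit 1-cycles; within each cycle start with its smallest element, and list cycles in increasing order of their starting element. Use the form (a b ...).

(1 5 10 8)(2 3 6)(4 9 11 7)

Iterating π from 1 gives 1 → 5 → 10 → 8 → 1; that is the 4-cycle (1 5 10 8).
Repeating from the next unused element and collecting all non-trivial cycles gives (1 5 10 8)(2 3 6)(4 9 11 7).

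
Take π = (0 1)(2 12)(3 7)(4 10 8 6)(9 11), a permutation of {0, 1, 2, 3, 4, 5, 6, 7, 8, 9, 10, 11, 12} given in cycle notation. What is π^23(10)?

10 lies in the 4-cycle (4 10 8 6).
Since the cycle has length 4, π^23 acts on it the same as π^3 (23 mod 4 = 3).
Stepping 3 places around the cycle: 10 → 8 → 6 → 4.

4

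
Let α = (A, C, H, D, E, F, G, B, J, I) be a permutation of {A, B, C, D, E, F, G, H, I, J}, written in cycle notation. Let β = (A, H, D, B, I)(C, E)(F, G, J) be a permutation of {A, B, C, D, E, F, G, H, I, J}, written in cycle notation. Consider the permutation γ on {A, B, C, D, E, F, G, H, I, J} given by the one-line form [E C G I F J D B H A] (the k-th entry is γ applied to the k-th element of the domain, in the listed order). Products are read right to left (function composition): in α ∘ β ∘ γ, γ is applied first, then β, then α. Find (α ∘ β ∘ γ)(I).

E

Apply the permutations in order: γ(I) = H, then β(H) = D, then α(D) = E. So (α ∘ β ∘ γ)(I) = E.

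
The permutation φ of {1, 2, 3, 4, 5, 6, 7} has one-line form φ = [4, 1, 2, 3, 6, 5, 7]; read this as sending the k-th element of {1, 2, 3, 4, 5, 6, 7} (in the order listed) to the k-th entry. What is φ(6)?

5

6 is element number 6 of the domain, and entry number 6 of the one-line form is 5, so φ(6) = 5.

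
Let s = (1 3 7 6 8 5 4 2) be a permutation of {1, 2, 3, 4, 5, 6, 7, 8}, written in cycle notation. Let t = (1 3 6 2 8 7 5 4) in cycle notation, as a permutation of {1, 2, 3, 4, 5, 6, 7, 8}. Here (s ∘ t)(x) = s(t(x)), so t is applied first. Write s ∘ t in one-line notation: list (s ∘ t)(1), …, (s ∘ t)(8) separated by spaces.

(s ∘ t)(x) = s(t(x)). Computing each image: s(t(1)) = s(3) = 7, s(t(2)) = s(8) = 5, s(t(3)) = s(6) = 8, s(t(4)) = s(1) = 3, s(t(5)) = s(4) = 2, s(t(6)) = s(2) = 1, s(t(7)) = s(5) = 4, s(t(8)) = s(7) = 6.
Hence s ∘ t = [7 5 8 3 2 1 4 6].

7 5 8 3 2 1 4 6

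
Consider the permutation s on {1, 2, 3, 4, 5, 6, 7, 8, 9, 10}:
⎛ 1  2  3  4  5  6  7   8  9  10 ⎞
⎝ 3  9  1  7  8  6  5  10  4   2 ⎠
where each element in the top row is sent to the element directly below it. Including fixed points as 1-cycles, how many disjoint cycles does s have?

3

The cycle decomposition is (1 3)(2 9 4 7 5 8 10)(6), which has 3 cycles (counting 1-cycles).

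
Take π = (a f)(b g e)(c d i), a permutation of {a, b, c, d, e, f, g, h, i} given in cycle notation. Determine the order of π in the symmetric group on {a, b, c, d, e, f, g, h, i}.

The cycle type of π is (3, 3, 2, 1).
The order is lcm(3, 3, 2) = 6.

6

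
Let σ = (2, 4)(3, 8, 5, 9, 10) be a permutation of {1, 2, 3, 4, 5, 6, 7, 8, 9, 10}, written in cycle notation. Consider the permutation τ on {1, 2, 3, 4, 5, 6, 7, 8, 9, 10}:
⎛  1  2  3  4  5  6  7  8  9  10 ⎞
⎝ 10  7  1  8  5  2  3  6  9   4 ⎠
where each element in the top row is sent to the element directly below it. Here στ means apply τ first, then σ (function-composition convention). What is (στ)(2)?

τ(2) = 7, then σ(7) = 7; composing gives (στ)(2) = 7.

7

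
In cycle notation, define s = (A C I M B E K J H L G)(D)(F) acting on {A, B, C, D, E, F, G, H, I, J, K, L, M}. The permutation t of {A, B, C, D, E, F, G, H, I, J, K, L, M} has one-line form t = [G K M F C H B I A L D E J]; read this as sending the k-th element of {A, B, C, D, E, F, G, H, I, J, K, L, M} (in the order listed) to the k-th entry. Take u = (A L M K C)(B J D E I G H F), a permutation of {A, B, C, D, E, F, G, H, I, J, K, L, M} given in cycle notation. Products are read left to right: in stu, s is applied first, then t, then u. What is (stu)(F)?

F

Chase F: s(F) = F; t(F) = H; u(H) = F. Hence (stu)(F) = F.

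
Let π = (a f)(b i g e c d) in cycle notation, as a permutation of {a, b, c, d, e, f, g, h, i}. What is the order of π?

The disjoint cycles have lengths 6, 2, 1.
Since disjoint cycles commute, ord(π) = lcm(6, 2) = 6.

6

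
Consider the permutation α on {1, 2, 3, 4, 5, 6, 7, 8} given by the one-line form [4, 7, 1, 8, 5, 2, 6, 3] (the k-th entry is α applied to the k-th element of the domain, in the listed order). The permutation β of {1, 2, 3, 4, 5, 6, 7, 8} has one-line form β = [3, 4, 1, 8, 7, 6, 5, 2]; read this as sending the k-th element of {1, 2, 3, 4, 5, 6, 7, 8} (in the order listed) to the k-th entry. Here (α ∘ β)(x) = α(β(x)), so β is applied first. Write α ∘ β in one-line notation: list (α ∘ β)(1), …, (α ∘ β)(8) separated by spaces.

1 8 4 3 6 2 5 7

Chase each element through β then α: 1 → 3 → 1; 2 → 4 → 8; 3 → 1 → 4; 4 → 8 → 3; 5 → 7 → 6; 6 → 6 → 2; 7 → 5 → 5; 8 → 2 → 7.
So α ∘ β in one-line form is 1 8 4 3 6 2 5 7.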